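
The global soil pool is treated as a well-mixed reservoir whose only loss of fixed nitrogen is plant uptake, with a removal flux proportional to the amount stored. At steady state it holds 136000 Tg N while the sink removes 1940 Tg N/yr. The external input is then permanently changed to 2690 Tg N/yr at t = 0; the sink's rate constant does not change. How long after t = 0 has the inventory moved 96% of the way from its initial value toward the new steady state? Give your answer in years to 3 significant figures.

226 yr

τ = M₀/F₀ = 136000/1940 = 70.10 yr.
The remaining gap fraction is e^(−t/τ); 96% covered ⇒ e^(−t/τ) = 0.0400.
t = −τ ln(0.0400) = 70.10 × 3.219 = 225.7 yr.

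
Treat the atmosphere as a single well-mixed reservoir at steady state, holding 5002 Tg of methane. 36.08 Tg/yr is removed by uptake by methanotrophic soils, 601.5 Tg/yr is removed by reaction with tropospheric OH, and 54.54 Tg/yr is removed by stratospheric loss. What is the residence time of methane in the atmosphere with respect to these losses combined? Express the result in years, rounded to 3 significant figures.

Total removal = 36.08 + 601.5 + 54.54 = 692.12 Tg/yr.
τ = M / ΣF_out = 5002 / 692.12 = 7.227 yr.

7.23 yr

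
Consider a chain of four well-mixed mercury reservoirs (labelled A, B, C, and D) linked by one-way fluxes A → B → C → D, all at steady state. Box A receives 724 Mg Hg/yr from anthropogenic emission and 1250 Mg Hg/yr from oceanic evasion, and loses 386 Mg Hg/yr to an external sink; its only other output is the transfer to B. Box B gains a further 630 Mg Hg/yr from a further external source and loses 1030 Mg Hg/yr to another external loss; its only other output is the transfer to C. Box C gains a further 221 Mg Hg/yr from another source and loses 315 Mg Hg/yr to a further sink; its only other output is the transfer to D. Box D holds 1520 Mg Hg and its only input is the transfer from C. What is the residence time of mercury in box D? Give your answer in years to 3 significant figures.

1.39 yr

Box A: F(A→B) = (724 + 1250) − 386 = 1588.0 Mg Hg/yr.
Box B: F(B→C) = (1588.0 + 630) − 1030 = 1188.0 Mg Hg/yr.
Box C: F(C→D) = (1188.0 + 221) − 315 = 1094.0 Mg Hg/yr.
Box D throughput = its input = 1094.0 Mg Hg/yr; τ = 1520 / 1094.0 = 1.389 yr.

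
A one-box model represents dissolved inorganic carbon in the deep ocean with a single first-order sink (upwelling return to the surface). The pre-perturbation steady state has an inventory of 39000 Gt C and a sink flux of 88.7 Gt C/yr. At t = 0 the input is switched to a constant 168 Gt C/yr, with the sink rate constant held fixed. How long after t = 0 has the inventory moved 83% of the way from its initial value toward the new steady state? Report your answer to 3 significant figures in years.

τ = M₀/F₀ = 39000/88.7 = 439.7 yr.
The remaining gap fraction is e^(−t/τ); 83% covered ⇒ e^(−t/τ) = 0.170.
t = −τ ln(0.170) = 439.7 × 1.772 = 779.1 yr.

779 yr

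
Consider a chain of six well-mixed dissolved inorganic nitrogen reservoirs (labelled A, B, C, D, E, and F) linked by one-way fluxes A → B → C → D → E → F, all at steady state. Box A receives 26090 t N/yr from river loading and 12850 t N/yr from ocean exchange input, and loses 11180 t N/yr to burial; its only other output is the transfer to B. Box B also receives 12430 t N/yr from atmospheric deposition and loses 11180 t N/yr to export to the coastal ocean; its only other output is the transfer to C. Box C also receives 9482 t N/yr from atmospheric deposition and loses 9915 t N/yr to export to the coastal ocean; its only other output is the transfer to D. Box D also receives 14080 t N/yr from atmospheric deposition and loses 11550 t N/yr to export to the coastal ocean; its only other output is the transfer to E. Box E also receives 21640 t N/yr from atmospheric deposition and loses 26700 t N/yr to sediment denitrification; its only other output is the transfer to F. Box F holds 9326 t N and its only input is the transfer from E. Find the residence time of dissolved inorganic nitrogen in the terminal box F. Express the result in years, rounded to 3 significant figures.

Box A: F(A→B) = (26090 + 12850) − 11180 = 27760 t N/yr.
Box B: F(B→C) = (27760 + 12430) − 11180 = 29010 t N/yr.
Box C: F(C→D) = (29010 + 9482) − 9915 = 28577 t N/yr.
Box D: F(D→E) = (28577 + 14080) − 11550 = 31107 t N/yr.
Box E: F(E→F) = (31107 + 21640) − 26700 = 26047 t N/yr.
Box F throughput = its input = 26047 t N/yr; τ = 9326 / 26047 = 0.3580 yr.

0.358 yr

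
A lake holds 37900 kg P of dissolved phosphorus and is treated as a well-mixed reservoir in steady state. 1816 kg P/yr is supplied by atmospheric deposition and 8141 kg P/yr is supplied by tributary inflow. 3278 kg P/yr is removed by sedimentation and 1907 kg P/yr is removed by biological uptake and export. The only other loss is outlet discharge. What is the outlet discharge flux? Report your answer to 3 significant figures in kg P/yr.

At steady state ΣF_in = ΣF_out.
ΣF_in = 1816 + 8141 = 9957.0 kg P/yr.
Outlet discharge flux = ΣF_in − (3278 + 1907) = 9957.0 − 5185 = 4772 kg P/yr.

4770 kg P/yr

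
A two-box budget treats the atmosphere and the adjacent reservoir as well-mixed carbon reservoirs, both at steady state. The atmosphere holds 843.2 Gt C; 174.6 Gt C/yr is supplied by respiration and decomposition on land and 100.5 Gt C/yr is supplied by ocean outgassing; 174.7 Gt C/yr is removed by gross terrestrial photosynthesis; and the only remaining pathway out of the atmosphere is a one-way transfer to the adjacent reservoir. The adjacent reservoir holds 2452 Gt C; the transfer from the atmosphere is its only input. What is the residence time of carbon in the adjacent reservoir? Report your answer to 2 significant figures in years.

24 yr

Balance the atmosphere: ΣF_in = 174.6 + 100.5 = 275.10 Gt C/yr.
Transfer to the adjacent reservoir = ΣF_in − (174.7) = 100.40 Gt C/yr.
At steady state the output of the adjacent reservoir equals its input, 100.40 Gt C/yr.
τ = M / F = 2452 / 100.40 = 24.42 yr.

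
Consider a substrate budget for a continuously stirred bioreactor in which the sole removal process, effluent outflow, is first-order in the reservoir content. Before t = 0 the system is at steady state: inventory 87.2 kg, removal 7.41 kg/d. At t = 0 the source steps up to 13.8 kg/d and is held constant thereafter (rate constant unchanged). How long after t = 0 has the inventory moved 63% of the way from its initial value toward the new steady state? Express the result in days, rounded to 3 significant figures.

11.7 d

τ = M₀/F₀ = 87.2/7.41 = 11.77 d.
The remaining gap fraction is e^(−t/τ); 63% covered ⇒ e^(−t/τ) = 0.370.
t = −τ ln(0.370) = 11.77 × 0.9943 = 11.70 d.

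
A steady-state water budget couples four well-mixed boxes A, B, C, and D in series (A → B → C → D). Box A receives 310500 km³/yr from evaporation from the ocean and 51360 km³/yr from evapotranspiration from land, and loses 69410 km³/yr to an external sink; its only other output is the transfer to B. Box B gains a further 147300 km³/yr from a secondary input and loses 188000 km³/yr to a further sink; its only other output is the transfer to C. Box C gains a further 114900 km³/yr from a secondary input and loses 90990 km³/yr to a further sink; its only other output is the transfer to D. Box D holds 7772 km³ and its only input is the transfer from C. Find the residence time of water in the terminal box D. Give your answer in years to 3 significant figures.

Box A: F(A→B) = (310500 + 51360) − 69410 = 292450 km³/yr.
Box B: F(B→C) = (292450 + 147300) − 188000 = 251750 km³/yr.
Box C: F(C→D) = (251750 + 114900) − 90990 = 275660 km³/yr.
Box D throughput = its input = 275660 km³/yr; τ = 7772 / 275660 = 0.02819 yr.

0.0282 yr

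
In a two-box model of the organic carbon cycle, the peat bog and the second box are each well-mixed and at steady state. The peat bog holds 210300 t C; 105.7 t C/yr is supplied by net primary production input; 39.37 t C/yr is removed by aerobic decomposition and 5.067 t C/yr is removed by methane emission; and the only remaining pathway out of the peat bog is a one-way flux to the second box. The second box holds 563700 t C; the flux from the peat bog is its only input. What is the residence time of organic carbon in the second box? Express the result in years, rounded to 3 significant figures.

9200 yr

Balance the peat bog: ΣF_in = 105.70 t C/yr.
Flux to the second box = ΣF_in − (39.37 + 5.067) = 61.263 t C/yr.
At steady state the output of the second box equals its input, 61.263 t C/yr.
τ = M / F = 563700 / 61.263 = 9201 yr.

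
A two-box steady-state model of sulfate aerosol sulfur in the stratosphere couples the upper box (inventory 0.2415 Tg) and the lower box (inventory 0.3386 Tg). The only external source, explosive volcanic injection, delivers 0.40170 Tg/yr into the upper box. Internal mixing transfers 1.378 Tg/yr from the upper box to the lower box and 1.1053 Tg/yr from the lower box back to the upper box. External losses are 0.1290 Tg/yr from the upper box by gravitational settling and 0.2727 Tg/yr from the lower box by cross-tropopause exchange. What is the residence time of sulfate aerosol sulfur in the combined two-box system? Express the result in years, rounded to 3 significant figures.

1.44 yr

Treat the two boxes together as one reservoir: the mixing fluxes between them are internal recycling, so τ = ΣM / Σ(external losses).
M_total = 0.2415 + 0.3386 = 0.58010 Tg.
ΣF_external_out = 0.1290 + 0.2727 = 0.40170 Tg/yr.
τ = M_total / ΣF_ext = 0.58010 / 0.40170 = 1.444 yr.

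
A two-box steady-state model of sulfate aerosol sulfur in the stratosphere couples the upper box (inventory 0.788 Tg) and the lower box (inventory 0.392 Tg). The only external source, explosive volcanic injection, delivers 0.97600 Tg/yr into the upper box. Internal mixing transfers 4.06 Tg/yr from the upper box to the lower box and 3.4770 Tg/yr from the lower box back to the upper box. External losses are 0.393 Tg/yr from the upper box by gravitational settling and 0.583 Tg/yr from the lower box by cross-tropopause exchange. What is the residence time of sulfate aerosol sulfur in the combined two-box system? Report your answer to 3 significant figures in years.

1.21 yr

Residence time in the combined system uses the total inventory and the total *external* removal — internal exchanges between the two boxes cancel.
M_total = 0.788 + 0.392 = 1.1800 Tg.
ΣF_external_out = 0.393 + 0.583 = 0.97600 Tg/yr.
τ = M_total / ΣF_ext = 1.1800 / 0.97600 = 1.209 yr.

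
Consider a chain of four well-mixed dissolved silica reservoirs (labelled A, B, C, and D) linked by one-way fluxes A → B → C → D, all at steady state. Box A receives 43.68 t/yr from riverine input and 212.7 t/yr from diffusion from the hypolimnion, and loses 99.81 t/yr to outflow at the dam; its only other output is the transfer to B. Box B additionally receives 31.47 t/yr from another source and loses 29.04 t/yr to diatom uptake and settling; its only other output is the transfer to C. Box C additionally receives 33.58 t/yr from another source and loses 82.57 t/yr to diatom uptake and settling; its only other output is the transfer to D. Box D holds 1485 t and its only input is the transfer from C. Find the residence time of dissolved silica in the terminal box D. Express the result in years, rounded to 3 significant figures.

13.5 yr

Box A: F(A→B) = (43.68 + 212.7) − 99.81 = 156.57 t/yr.
Box B: F(B→C) = (156.57 + 31.47) − 29.04 = 159.00 t/yr.
Box C: F(C→D) = (159.00 + 33.58) − 82.57 = 110.01 t/yr.
Box D throughput = its input = 110.01 t/yr; τ = 1485 / 110.01 = 13.50 yr.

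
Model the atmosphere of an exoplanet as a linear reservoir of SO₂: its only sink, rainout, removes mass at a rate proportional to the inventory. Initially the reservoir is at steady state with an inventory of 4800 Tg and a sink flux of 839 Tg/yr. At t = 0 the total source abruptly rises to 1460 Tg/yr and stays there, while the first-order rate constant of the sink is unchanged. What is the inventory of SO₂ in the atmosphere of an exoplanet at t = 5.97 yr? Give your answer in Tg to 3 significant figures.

The sink rate constant is k = F₀/M₀ = 839/4800 = 0.1748 yr⁻¹.
Solving dM/dt = F₁ − kM with M(0) = M₀ gives M(t) = F₁/k + (M₀ − F₁/k)·e^(−kt).
F₁/k = 1460/0.1748 = 8352.8 Tg; kt = 0.1748 × 5.97 = 1.044, e^(−kt) = 0.3522.
M(5.97) = 8352.8 + (4800 − 8352.8) × 0.3522 = 8352.8 − 1251 = 7101.4 Tg.

7100 Tg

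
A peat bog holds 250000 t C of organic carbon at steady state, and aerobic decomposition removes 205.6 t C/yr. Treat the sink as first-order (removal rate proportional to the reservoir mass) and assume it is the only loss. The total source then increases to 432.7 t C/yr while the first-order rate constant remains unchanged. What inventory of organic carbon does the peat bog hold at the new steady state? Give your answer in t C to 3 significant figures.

526000 t C

Rate constant k = F/M = 205.6 / 250000 = 0.0008224 yr⁻¹.
At the new steady state, source = k·M_new ⇒ M_new = 432.7 / 0.0008224 = 526100 t C.
(Equivalently M_new = M × F_new/F_old = 250000 × 432.7/205.6.)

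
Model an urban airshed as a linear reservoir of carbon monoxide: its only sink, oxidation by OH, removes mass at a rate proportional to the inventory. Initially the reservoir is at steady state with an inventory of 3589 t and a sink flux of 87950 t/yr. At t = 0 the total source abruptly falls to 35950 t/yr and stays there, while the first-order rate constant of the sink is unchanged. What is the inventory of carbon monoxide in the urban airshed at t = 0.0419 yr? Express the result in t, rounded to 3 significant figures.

τ = M₀/F₀ = 3589/87950 = 0.04081 yr; rate constant k = 1/τ.
New steady state M_∞ = F₁/k = F₁·τ = 35950 × 0.04081 = 1467.0 t.
M(t) = M_∞ + (M₀ − M_∞)·e^(−t/τ); t/τ = 0.0419/0.04081 = 1.027, so e^(−t/τ) = 0.3582.
M(t) = 1467.0 + 2122 × 0.3582 = 2227.0 t.

2230 t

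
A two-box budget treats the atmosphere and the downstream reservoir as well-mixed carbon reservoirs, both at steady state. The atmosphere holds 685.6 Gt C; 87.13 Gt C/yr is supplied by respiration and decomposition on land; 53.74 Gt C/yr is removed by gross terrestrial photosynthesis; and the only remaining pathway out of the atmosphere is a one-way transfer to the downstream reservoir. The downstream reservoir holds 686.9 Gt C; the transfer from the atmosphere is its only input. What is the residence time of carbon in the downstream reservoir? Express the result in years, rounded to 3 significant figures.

20.6 yr

Balance the atmosphere: ΣF_in = 87.130 Gt C/yr.
Transfer to the downstream reservoir = ΣF_in − (53.74) = 33.390 Gt C/yr.
At steady state the output of the downstream reservoir equals its input, 33.390 Gt C/yr.
τ = M / F = 686.9 / 33.390 = 20.57 yr.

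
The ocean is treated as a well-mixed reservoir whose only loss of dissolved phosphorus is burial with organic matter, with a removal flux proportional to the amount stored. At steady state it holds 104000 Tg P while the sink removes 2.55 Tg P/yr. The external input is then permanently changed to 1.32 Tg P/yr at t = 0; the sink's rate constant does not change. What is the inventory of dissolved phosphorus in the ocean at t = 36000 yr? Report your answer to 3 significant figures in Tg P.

Residence time τ = M₀/F₀ = 40780 yr. The eventual steady state is M_∞ = M₀·(F₁/F₀) = 104000 × 1.32/2.55 = 53835 Tg P.
The anomaly ΔM(t) = M(t) − M_∞ decays as ΔM₀·e^(−t/τ) with ΔM₀ = 104000 − 53835 = 50160 Tg P.
At t = 36000 yr, e^(−t/τ) = e^(−0.8827) = 0.4137, so ΔM = 20750 Tg P and M = 53835 + 20750 = 74587 Tg P.

74600 Tg P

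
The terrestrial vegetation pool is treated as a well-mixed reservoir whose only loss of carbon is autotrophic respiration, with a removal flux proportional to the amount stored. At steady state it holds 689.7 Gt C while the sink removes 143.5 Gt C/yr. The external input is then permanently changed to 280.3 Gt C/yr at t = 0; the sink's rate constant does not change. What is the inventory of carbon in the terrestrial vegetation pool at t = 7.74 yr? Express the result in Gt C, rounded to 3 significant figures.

1220 Gt C

τ = M₀/F₀ = 689.7/143.5 = 4.806 yr; rate constant k = 1/τ.
New steady state M_∞ = F₁/k = F₁·τ = 280.3 × 4.806 = 1347.2 Gt C.
M(t) = M_∞ + (M₀ − M_∞)·e^(−t/τ); t/τ = 7.74/4.806 = 1.610, so e^(−t/τ) = 0.1998.
M(t) = 1347.2 − 657.5 × 0.1998 = 1215.8 Gt C.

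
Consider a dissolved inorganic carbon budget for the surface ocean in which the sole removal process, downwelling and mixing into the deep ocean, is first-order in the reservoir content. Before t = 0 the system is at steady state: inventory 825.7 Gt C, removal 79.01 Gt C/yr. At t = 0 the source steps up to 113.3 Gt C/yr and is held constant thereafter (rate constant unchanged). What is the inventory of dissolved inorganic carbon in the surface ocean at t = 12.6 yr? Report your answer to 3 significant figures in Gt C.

1080 Gt C

τ = M₀/F₀ = 825.7/79.01 = 10.45 yr; rate constant k = 1/τ.
New steady state M_∞ = F₁/k = F₁·τ = 113.3 × 10.45 = 1184.1 Gt C.
M(t) = M_∞ + (M₀ − M_∞)·e^(−t/τ); t/τ = 12.6/10.45 = 1.206, so e^(−t/τ) = 0.2995.
M(t) = 1184.1 − 358.4 × 0.2995 = 1076.7 Gt C.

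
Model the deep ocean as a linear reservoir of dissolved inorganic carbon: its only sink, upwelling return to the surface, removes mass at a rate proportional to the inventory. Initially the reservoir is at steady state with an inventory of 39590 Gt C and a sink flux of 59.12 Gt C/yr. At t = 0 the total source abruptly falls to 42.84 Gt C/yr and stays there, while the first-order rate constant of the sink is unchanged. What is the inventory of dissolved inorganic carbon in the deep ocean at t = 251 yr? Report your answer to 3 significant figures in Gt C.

The sink rate constant is k = F₀/M₀ = 59.12/39590 = 0.001493 yr⁻¹.
Solving dM/dt = F₁ − kM with M(0) = M₀ gives M(t) = F₁/k + (M₀ − F₁/k)·e^(−kt).
F₁/k = 42.84/0.001493 = 28688 Gt C; kt = 0.001493 × 251 = 0.3748, e^(−kt) = 0.6874.
M(251) = 28688 + (39590 − 28688) × 0.6874 = 28688 + 7494 = 36182 Gt C.

36200 Gt C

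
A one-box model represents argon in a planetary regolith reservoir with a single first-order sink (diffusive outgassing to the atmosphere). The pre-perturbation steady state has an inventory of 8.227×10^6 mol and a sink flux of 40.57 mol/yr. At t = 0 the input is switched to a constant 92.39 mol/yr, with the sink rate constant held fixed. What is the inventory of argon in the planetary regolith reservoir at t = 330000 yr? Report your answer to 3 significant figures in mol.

Residence time τ = M₀/F₀ = 202800 yr. The eventual steady state is M_∞ = M₀·(F₁/F₀) = 8.227×10^6 × 92.39/40.57 = 1.8735×10^7 mol.
The anomaly ΔM(t) = M(t) − M_∞ decays as ΔM₀·e^(−t/τ) with ΔM₀ = 8.227×10^6 − 1.8735×10^7 = −1.051×10^7 mol.
At t = 330000 yr, e^(−t/τ) = e^(−1.627) = 0.1965, so ΔM = −2.064×10^6 mol and M = 1.8735×10^7 − 2.064×10^6 = 1.6671×10^7 mol.

1.67×10^7 mol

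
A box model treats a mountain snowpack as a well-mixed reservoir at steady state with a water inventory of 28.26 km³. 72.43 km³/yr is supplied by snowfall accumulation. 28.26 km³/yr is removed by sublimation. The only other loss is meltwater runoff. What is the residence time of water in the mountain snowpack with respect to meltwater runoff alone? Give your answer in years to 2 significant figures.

0.64 yr

At steady state ΣF_in = ΣF_out.
ΣF_in = 72.430 km³/yr.
Meltwater runoff flux = ΣF_in − (28.26) = 72.430 − 28.26 = 44.17 km³/yr.
τ = M / F = 28.26 / 44.17 = 0.6398 yr.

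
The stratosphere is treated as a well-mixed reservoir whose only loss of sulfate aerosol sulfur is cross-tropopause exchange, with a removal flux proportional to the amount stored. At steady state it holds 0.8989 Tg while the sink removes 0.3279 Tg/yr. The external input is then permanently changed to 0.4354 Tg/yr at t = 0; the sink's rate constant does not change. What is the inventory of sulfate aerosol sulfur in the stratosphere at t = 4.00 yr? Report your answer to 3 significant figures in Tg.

The sink rate constant is k = F₀/M₀ = 0.3279/0.8989 = 0.3648 yr⁻¹.
Solving dM/dt = F₁ − kM with M(0) = M₀ gives M(t) = F₁/k + (M₀ − F₁/k)·e^(−kt).
F₁/k = 0.4354/0.3648 = 1.1936 Tg; kt = 0.3648 × 4.00 = 1.459, e^(−kt) = 0.2324.
M(4.00) = 1.1936 + (0.8989 − 1.1936) × 0.2324 = 1.1936 − 0.06850 = 1.1251 Tg.

1.13 Tg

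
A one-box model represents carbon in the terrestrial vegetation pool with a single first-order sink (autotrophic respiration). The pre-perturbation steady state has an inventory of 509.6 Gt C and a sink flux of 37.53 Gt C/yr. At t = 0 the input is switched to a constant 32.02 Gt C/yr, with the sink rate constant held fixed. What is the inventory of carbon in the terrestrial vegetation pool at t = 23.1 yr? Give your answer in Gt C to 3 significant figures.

The sink rate constant is k = F₀/M₀ = 37.53/509.6 = 0.07365 yr⁻¹.
Solving dM/dt = F₁ − kM with M(0) = M₀ gives M(t) = F₁/k + (M₀ − F₁/k)·e^(−kt).
F₁/k = 32.02/0.07365 = 434.78 Gt C; kt = 0.07365 × 23.1 = 1.701, e^(−kt) = 0.1825.
M(23.1) = 434.78 + (509.6 − 434.78) × 0.1825 = 434.78 + 13.65 = 448.43 Gt C.

448 Gt C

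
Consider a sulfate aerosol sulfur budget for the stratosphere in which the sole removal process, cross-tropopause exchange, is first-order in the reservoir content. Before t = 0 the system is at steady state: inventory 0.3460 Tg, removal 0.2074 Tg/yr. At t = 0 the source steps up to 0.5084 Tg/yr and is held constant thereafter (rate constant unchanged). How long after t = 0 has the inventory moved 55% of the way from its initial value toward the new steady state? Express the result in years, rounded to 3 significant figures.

1.33 yr

τ = M₀/F₀ = 0.3460/0.2074 = 1.668 yr.
The remaining gap fraction is e^(−t/τ); 55% covered ⇒ e^(−t/τ) = 0.450.
t = −τ ln(0.450) = 1.668 × 0.7985 = 1.332 yr.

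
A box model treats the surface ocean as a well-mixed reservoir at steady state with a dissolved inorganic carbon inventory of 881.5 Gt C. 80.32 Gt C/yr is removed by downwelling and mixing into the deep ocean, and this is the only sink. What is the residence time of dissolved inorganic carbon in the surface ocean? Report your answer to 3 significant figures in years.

11.0 yr

τ = M / F = 881.5 / 80.32 = 10.97 yr.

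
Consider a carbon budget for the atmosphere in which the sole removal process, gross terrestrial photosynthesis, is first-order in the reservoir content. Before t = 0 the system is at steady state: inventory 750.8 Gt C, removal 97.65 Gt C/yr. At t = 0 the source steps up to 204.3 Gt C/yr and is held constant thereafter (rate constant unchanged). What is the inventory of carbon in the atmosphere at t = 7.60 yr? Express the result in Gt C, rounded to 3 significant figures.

τ = M₀/F₀ = 750.8/97.65 = 7.689 yr; rate constant k = 1/τ.
New steady state M_∞ = F₁/k = F₁·τ = 204.3 × 7.689 = 1570.8 Gt C.
M(t) = M_∞ + (M₀ − M_∞)·e^(−t/τ); t/τ = 7.60/7.689 = 0.9885, so e^(−t/τ) = 0.3721.
M(t) = 1570.8 − 820.0 × 0.3721 = 1265.6 Gt C.

1270 Gt C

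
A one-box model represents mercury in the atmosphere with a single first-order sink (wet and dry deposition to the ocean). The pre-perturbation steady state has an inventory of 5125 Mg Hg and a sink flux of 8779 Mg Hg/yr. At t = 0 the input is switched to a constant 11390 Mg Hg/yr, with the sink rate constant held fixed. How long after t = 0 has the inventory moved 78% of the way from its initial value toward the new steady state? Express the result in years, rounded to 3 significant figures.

τ = M₀/F₀ = 5125/8779 = 0.5838 yr.
The remaining gap fraction is e^(−t/τ); 78% covered ⇒ e^(−t/τ) = 0.220.
t = −τ ln(0.220) = 0.5838 × 1.514 = 0.8839 yr.

0.884 yr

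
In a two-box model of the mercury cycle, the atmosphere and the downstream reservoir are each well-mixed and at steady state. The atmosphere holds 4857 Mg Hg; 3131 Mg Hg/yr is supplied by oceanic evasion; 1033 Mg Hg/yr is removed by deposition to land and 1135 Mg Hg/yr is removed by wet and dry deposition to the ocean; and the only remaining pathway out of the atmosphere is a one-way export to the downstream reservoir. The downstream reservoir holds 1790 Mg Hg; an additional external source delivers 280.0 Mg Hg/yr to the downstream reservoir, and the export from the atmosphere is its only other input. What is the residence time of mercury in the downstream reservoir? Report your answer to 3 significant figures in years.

Balance the atmosphere: ΣF_in = 3131.0 Mg Hg/yr.
Export to the downstream reservoir = ΣF_in − (1033 + 1135) = 963.00 Mg Hg/yr.
Total input to the downstream reservoir = 963.00 + 280.0 = 1243.0 Mg Hg/yr; at steady state this equals its total output.
τ = M / F = 1790 / 1243.0 = 1.440 yr.

1.44 yr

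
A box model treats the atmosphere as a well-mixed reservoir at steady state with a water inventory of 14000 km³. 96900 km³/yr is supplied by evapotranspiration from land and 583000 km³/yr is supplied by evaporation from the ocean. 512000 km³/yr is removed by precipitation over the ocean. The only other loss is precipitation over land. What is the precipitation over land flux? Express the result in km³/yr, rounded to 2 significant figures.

At steady state ΣF_in = ΣF_out.
ΣF_in = 96900 + 583000 = 679900 km³/yr.
Precipitation over land flux = ΣF_in − (512000) = 679900 − 512000 = 167900 km³/yr.

170000 km³/yr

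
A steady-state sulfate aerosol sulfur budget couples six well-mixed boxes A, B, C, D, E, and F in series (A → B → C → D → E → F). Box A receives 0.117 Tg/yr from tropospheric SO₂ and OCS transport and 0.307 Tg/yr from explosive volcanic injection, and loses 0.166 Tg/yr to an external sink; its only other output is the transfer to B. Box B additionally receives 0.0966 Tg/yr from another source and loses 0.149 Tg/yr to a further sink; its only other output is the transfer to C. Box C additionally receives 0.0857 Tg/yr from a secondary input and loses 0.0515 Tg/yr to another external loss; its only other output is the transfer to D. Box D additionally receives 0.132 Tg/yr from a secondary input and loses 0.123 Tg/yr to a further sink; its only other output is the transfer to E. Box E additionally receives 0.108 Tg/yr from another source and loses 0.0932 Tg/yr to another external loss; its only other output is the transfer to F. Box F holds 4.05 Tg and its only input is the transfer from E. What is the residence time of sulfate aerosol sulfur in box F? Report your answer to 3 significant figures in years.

Box A: F(A→B) = (0.117 + 0.307) − 0.166 = 0.25800 Tg/yr.
Box B: F(B→C) = (0.25800 + 0.0966) − 0.149 = 0.20560 Tg/yr.
Box C: F(C→D) = (0.20560 + 0.0857) − 0.0515 = 0.23980 Tg/yr.
Box D: F(D→E) = (0.23980 + 0.132) − 0.123 = 0.24880 Tg/yr.
Box E: F(E→F) = (0.24880 + 0.108) − 0.0932 = 0.26360 Tg/yr.
Box F throughput = its input = 0.26360 Tg/yr; τ = 4.05 / 0.26360 = 15.36 yr.

15.4 yr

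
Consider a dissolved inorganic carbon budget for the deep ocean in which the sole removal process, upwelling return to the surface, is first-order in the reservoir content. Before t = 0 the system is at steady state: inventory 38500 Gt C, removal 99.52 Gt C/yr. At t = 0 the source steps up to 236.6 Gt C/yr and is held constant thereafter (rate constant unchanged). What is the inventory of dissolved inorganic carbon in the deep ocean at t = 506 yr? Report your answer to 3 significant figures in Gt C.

77200 Gt C

τ = M₀/F₀ = 38500/99.52 = 386.9 yr; rate constant k = 1/τ.
New steady state M_∞ = F₁/k = F₁·τ = 236.6 × 386.9 = 91530 Gt C.
M(t) = M_∞ + (M₀ − M_∞)·e^(−t/τ); t/τ = 506/386.9 = 1.308, so e^(−t/τ) = 0.2704.
M(t) = 91530 − 53030 × 0.2704 = 77193 Gt C.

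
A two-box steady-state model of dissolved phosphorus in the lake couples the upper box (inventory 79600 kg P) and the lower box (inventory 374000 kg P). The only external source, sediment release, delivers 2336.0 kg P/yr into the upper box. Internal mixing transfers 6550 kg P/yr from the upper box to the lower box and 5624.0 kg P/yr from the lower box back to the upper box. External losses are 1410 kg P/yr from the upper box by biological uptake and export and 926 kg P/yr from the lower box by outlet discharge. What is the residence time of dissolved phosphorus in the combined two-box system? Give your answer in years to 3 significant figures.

Treat the two boxes together as one reservoir: the mixing fluxes between them are internal recycling, so τ = ΣM / Σ(external losses).
M_total = 79600 + 374000 = 453600 kg P.
ΣF_external_out = 1410 + 926 = 2336.0 kg P/yr.
τ = M_total / ΣF_ext = 453600 / 2336.0 = 194.2 yr.

194 yr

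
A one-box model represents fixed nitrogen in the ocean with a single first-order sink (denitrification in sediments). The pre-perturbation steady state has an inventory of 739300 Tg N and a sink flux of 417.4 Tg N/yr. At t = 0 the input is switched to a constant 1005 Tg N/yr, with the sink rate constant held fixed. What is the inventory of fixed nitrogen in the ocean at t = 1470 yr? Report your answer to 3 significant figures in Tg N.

1.33×10^6 Tg N

τ = M₀/F₀ = 739300/417.4 = 1771 yr; rate constant k = 1/τ.
New steady state M_∞ = F₁/k = F₁·τ = 1005 × 1771 = 1.7801×10^6 Tg N.
M(t) = M_∞ + (M₀ − M_∞)·e^(−t/τ); t/τ = 1470/1771 = 0.8299, so e^(−t/τ) = 0.4361.
M(t) = 1.7801×10^6 − 1.041×10^6 × 0.4361 = 1.3262×10^6 Tg N.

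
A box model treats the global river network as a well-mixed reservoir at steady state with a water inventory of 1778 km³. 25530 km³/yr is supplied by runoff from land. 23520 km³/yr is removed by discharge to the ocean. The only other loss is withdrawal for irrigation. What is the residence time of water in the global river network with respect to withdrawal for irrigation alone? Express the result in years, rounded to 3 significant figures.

0.885 yr

At steady state ΣF_in = ΣF_out.
ΣF_in = 25530 km³/yr.
Withdrawal for irrigation flux = ΣF_in − (23520) = 25530 − 23520 = 2010 km³/yr.
τ = M / F = 1778 / 2010 = 0.8846 yr.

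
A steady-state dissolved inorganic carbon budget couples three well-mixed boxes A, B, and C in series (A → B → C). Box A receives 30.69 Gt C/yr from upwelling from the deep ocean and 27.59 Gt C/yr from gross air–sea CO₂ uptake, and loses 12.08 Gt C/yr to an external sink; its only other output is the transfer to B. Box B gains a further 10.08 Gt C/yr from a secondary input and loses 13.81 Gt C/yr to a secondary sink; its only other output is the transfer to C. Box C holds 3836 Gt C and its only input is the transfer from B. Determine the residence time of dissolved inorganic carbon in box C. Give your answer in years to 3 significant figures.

90.3 yr

Box A: F(A→B) = (30.69 + 27.59) − 12.08 = 46.200 Gt C/yr.
Box B: F(B→C) = (46.200 + 10.08) − 13.81 = 42.470 Gt C/yr.
Box C throughput = its input = 42.470 Gt C/yr; τ = 3836 / 42.470 = 90.32 yr.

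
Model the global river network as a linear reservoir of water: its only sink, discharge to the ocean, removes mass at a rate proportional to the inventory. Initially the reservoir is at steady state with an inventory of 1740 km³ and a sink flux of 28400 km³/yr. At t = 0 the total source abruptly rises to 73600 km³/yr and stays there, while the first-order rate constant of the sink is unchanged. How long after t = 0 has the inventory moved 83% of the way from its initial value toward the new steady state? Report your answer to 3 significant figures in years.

0.109 yr

τ = M₀/F₀ = 1740/28400 = 0.06127 yr.
The remaining gap fraction is e^(−t/τ); 83% covered ⇒ e^(−t/τ) = 0.170.
t = −τ ln(0.170) = 0.06127 × 1.772 = 0.1086 yr.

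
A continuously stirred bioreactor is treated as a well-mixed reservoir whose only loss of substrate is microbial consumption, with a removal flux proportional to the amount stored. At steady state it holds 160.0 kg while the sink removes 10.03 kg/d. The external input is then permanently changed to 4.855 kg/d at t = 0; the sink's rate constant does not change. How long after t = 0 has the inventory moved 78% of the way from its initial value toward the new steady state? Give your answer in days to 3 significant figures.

τ = M₀/F₀ = 160.0/10.03 = 15.95 d.
The remaining gap fraction is e^(−t/τ); 78% covered ⇒ e^(−t/τ) = 0.220.
t = −τ ln(0.220) = 15.95 × 1.514 = 24.15 d.

24.2 d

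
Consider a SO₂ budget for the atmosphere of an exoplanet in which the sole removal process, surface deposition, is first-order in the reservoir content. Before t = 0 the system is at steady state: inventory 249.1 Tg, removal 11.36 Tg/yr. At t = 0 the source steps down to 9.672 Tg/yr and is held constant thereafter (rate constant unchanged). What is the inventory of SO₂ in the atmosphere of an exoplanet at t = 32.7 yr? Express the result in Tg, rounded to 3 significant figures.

220 Tg

Residence time τ = M₀/F₀ = 21.93 yr. The eventual steady state is M_∞ = M₀·(F₁/F₀) = 249.1 × 9.672/11.36 = 212.09 Tg.
The anomaly ΔM(t) = M(t) − M_∞ decays as ΔM₀·e^(−t/τ) with ΔM₀ = 249.1 − 212.09 = 37.01 Tg.
At t = 32.7 yr, e^(−t/τ) = e^(−1.491) = 0.2251, so ΔM = 8.332 Tg and M = 212.09 + 8.332 = 220.42 Tg.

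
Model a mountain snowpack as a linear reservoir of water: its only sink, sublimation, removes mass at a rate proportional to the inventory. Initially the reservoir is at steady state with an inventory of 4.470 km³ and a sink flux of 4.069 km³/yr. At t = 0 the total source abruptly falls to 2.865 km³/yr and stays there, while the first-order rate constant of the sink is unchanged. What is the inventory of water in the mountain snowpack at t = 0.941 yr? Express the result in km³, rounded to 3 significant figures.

Residence time τ = M₀/F₀ = 1.099 yr. The eventual steady state is M_∞ = M₀·(F₁/F₀) = 4.470 × 2.865/4.069 = 3.1473 km³.
The anomaly ΔM(t) = M(t) − M_∞ decays as ΔM₀·e^(−t/τ) with ΔM₀ = 4.470 − 3.1473 = 1.323 km³.
At t = 0.941 yr, e^(−t/τ) = e^(−0.8566) = 0.4246, so ΔM = 0.5616 km³ and M = 3.1473 + 0.5616 = 3.7090 km³.

3.71 km³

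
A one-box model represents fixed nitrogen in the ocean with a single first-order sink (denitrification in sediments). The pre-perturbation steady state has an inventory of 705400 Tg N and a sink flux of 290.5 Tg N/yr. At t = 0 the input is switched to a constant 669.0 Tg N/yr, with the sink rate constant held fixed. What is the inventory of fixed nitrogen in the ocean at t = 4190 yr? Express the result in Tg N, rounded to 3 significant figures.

Residence time τ = M₀/F₀ = 2428 yr. The eventual steady state is M_∞ = M₀·(F₁/F₀) = 705400 × 669.0/290.5 = 1.6245×10^6 Tg N.
The anomaly ΔM(t) = M(t) − M_∞ decays as ΔM₀·e^(−t/τ) with ΔM₀ = 705400 − 1.6245×10^6 = −919100 Tg N.
At t = 4190 yr, e^(−t/τ) = e^(−1.726) = 0.1781, so ΔM = −163700 Tg N and M = 1.6245×10^6 − 163700 = 1.4608×10^6 Tg N.

1.46×10^6 Tg N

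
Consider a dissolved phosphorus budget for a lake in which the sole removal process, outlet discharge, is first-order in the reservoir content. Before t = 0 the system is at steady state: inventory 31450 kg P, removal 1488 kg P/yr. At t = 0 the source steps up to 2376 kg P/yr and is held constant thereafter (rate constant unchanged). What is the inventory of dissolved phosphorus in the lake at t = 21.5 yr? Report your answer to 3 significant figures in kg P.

43400 kg P

τ = M₀/F₀ = 31450/1488 = 21.14 yr; rate constant k = 1/τ.
New steady state M_∞ = F₁/k = F₁·τ = 2376 × 21.14 = 50219 kg P.
M(t) = M_∞ + (M₀ − M_∞)·e^(−t/τ); t/τ = 21.5/21.14 = 1.017, so e^(−t/τ) = 0.3616.
M(t) = 50219 − 18770 × 0.3616 = 43432 kg P.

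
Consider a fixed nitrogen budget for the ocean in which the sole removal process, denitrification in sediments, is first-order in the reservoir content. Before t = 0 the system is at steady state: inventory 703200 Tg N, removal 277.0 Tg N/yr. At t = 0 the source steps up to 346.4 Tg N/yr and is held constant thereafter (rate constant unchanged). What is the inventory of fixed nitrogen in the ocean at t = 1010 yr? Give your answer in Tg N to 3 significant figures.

761000 Tg N

The sink rate constant is k = F₀/M₀ = 277.0/703200 = 0.0003939 yr⁻¹.
Solving dM/dt = F₁ − kM with M(0) = M₀ gives M(t) = F₁/k + (M₀ − F₁/k)·e^(−kt).
F₁/k = 346.4/0.0003939 = 879380 Tg N; kt = 0.0003939 × 1010 = 0.3979, e^(−kt) = 0.6718.
M(1010) = 879380 + (703200 − 879380) × 0.6718 = 879380 − 118400 = 761030 Tg N.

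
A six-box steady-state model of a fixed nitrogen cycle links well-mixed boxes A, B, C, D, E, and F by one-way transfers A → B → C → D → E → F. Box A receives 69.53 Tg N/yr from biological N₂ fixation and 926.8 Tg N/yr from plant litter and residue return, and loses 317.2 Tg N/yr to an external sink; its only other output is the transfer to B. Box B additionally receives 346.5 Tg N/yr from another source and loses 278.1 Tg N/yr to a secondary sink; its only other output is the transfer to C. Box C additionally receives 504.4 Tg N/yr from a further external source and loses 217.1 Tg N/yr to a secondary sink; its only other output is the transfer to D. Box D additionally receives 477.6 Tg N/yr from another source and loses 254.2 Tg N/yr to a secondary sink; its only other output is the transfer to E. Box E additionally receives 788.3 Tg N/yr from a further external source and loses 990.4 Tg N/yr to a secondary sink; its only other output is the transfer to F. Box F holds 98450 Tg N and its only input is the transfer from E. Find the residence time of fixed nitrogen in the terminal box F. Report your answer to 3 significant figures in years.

Box A: F(A→B) = (69.53 + 926.8) − 317.2 = 679.13 Tg N/yr.
Box B: F(B→C) = (679.13 + 346.5) − 278.1 = 747.53 Tg N/yr.
Box C: F(C→D) = (747.53 + 504.4) − 217.1 = 1034.8 Tg N/yr.
Box D: F(D→E) = (1034.8 + 477.6) − 254.2 = 1258.2 Tg N/yr.
Box E: F(E→F) = (1258.2 + 788.3) − 990.4 = 1056.1 Tg N/yr.
Box F throughput = its input = 1056.1 Tg N/yr; τ = 98450 / 1056.1 = 93.22 yr.

93.2 yr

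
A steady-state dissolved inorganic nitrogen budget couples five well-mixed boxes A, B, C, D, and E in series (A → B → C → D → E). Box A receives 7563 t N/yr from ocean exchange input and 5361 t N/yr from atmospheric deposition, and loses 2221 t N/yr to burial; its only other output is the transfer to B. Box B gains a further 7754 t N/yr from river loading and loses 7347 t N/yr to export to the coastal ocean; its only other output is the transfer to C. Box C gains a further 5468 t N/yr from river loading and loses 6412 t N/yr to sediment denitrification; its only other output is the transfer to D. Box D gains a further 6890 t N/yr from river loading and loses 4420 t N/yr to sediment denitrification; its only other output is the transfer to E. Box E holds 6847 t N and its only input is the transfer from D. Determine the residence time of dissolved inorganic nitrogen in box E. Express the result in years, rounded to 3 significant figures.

Box A: F(A→B) = (7563 + 5361) − 2221 = 10703 t N/yr.
Box B: F(B→C) = (10703 + 7754) − 7347 = 11110 t N/yr.
Box C: F(C→D) = (11110 + 5468) − 6412 = 10166 t N/yr.
Box D: F(D→E) = (10166 + 6890) − 4420 = 12636 t N/yr.
Box E throughput = its input = 12636 t N/yr; τ = 6847 / 12636 = 0.5419 yr.

0.542 yr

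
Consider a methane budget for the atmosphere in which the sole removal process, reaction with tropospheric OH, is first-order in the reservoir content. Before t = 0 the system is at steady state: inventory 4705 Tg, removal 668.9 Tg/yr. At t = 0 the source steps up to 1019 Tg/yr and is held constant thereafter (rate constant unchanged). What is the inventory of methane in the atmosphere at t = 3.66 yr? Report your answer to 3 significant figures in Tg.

τ = M₀/F₀ = 4705/668.9 = 7.034 yr; rate constant k = 1/τ.
New steady state M_∞ = F₁/k = F₁·τ = 1019 × 7.034 = 7167.6 Tg.
M(t) = M_∞ + (M₀ − M_∞)·e^(−t/τ); t/τ = 3.66/7.034 = 0.5203, so e^(−t/τ) = 0.5943.
M(t) = 7167.6 − 2463 × 0.5943 = 5704.0 Tg.

5700 Tg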